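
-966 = -966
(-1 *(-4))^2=16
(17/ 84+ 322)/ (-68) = -27065/ 5712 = -4.74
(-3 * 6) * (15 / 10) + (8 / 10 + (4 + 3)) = -96 / 5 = -19.20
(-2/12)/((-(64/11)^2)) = 121/24576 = 0.00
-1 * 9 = -9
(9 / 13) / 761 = 9 / 9893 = 0.00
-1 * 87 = -87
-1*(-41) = 41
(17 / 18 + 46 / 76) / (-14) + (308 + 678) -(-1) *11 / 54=3541060 / 3591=986.09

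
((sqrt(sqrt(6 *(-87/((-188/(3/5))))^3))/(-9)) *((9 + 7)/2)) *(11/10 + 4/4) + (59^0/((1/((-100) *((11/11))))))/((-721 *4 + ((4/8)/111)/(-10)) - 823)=-7 *174^(3/4) *235^(1/4)/1175 + 222000/8229541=-1.09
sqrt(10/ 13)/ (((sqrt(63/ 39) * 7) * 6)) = 0.02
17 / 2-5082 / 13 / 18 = -1031 / 78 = -13.22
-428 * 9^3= -312012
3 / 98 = 0.03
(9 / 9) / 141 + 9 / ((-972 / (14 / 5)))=-239 / 12690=-0.02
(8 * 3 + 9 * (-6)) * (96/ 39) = -960/ 13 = -73.85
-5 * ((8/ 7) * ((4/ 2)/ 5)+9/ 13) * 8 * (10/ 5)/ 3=-8368/ 273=-30.65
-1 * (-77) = 77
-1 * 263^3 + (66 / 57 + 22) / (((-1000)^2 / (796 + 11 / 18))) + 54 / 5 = -155536779352271 / 8550000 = -18191436.18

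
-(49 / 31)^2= -2401 / 961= -2.50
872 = 872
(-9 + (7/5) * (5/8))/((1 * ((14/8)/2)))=-65/7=-9.29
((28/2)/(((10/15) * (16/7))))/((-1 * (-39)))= 49/208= 0.24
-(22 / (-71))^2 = -484 / 5041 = -0.10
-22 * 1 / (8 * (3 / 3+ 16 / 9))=-99 / 100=-0.99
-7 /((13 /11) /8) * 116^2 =-8288896 /13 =-637607.38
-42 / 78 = -7 / 13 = -0.54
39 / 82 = 0.48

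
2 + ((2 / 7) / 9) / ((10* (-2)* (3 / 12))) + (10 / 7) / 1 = 154 / 45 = 3.42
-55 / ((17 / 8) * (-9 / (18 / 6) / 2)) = 880 / 51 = 17.25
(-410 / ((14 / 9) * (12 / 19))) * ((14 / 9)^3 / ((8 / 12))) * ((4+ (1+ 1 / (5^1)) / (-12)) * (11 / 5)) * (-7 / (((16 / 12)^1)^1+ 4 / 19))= 65997659 / 720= 91663.42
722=722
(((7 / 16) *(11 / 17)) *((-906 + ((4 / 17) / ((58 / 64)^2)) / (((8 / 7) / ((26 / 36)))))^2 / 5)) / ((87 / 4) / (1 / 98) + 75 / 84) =21.79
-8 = -8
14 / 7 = 2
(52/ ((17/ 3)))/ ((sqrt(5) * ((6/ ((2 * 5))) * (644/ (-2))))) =-26 * sqrt(5)/ 2737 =-0.02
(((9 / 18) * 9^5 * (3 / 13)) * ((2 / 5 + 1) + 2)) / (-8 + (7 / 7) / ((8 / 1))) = -1338444 / 455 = -2941.64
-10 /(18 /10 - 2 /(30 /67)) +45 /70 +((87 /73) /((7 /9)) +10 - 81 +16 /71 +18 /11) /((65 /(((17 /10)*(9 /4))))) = 215052459 /518818300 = 0.41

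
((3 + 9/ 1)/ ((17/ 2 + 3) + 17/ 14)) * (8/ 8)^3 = 84/ 89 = 0.94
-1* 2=-2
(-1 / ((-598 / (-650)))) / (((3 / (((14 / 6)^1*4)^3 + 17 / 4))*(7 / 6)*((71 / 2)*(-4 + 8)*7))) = -2206675 / 8641836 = -0.26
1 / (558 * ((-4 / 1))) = -1 / 2232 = -0.00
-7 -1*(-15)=8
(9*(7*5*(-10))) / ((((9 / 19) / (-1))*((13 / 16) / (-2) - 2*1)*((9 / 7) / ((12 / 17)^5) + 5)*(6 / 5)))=-4902912000 / 26262907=-186.69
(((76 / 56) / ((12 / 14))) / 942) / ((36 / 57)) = 361 / 135648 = 0.00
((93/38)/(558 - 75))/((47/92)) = 62/6251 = 0.01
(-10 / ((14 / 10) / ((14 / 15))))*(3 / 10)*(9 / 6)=-3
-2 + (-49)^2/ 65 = 2271/ 65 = 34.94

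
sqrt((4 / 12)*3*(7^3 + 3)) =sqrt(346) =18.60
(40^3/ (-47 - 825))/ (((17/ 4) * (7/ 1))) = -32000/ 12971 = -2.47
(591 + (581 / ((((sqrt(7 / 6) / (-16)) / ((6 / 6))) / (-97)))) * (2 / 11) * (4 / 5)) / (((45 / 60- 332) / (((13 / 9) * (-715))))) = 1464892 / 795 + 696636928 * sqrt(42) / 11925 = 380435.78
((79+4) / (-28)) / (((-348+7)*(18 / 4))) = 83 / 42966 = 0.00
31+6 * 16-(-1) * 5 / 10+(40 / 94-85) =4035 / 94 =42.93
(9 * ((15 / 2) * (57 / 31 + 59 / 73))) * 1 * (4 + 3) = 1250.67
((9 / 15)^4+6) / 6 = 1277 / 1250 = 1.02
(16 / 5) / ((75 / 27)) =144 / 125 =1.15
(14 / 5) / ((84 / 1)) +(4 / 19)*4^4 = 30739 / 570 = 53.93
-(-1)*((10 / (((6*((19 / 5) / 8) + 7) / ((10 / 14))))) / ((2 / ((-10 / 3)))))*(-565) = 2825000 / 4137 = 682.86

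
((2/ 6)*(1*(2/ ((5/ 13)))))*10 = 52/ 3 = 17.33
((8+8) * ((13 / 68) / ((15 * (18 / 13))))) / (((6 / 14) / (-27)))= -2366 / 255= -9.28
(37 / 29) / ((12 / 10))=185 / 174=1.06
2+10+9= 21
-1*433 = -433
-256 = -256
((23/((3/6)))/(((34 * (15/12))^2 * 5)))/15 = 184/541875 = 0.00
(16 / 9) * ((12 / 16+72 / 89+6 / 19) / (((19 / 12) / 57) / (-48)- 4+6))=1.67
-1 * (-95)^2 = -9025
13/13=1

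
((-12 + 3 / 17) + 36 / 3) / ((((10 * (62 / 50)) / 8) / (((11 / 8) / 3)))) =55 / 1054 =0.05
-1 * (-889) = 889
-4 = -4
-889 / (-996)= 889 / 996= 0.89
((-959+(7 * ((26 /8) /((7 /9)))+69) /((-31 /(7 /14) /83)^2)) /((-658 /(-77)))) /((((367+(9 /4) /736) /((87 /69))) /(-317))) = 4869358425844 /48801001319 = 99.78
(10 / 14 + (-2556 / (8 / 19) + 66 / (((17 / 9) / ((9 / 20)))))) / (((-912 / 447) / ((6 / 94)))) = 189.40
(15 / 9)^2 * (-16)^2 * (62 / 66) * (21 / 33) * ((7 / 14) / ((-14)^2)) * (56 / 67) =198400 / 218889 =0.91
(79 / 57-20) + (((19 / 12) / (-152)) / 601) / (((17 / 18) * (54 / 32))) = -32520730 / 1747107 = -18.61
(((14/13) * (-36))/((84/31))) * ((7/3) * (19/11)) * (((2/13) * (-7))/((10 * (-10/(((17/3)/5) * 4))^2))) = 66726632/52284375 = 1.28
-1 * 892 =-892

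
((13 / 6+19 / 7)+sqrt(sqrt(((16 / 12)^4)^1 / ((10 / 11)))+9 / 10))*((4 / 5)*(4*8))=64*sqrt(810+160*sqrt(110)) / 75+2624 / 21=167.52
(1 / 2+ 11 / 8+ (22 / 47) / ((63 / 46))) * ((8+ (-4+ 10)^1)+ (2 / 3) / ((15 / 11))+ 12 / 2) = 24207571 / 532980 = 45.42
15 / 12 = 5 / 4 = 1.25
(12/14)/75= 2/175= 0.01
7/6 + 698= 4195/6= 699.17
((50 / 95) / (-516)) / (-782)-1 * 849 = -3254526031 / 3833364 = -849.00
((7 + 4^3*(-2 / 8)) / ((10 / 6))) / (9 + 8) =-27 / 85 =-0.32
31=31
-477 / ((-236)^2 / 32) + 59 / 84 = 125243 / 292404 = 0.43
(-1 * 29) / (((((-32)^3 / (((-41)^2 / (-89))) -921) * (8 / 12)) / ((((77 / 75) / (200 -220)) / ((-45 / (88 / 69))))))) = -41290403 / 531013606875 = -0.00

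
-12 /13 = -0.92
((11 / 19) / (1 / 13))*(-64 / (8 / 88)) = -100672 / 19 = -5298.53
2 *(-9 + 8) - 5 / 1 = -7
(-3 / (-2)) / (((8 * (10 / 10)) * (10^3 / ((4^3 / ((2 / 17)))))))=51 / 500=0.10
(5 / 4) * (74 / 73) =185 / 146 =1.27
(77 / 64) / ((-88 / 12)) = -21 / 128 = -0.16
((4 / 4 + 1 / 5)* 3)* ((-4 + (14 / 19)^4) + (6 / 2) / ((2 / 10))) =40.66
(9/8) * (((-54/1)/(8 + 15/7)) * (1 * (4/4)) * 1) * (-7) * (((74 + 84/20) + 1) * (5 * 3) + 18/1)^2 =4329492363/71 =60978765.68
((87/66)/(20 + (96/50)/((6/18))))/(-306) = -725/4335408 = -0.00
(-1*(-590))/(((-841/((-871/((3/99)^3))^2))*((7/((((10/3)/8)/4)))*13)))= -786798167528.21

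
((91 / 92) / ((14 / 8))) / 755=0.00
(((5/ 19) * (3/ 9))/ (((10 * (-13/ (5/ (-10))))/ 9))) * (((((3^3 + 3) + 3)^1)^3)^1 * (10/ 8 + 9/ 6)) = 1185921/ 3952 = 300.08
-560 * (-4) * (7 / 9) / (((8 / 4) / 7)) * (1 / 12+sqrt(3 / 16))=13720 / 27+13720 * sqrt(3) / 9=3148.56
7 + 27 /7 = 76 /7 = 10.86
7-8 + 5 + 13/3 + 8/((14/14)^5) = 49/3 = 16.33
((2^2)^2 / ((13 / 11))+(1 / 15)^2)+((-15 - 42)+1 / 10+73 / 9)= -206189 / 5850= -35.25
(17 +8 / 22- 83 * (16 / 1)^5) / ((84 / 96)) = -7658797576 / 77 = -99464903.58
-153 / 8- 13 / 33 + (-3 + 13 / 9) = -16691 / 792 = -21.07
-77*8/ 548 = -154/ 137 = -1.12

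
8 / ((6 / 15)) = 20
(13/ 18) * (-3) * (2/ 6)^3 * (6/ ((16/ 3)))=-13/ 144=-0.09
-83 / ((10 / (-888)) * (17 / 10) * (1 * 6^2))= 6142 / 51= 120.43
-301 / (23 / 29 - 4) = 8729 / 93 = 93.86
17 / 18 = 0.94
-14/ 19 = -0.74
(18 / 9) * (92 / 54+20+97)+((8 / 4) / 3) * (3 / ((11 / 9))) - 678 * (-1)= 272362 / 297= 917.04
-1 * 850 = -850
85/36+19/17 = 2129/612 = 3.48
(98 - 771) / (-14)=673 / 14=48.07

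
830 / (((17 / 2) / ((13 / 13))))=1660 / 17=97.65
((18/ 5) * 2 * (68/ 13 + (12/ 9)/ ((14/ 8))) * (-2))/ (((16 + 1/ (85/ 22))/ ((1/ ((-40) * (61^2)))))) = 41718/ 1169901005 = 0.00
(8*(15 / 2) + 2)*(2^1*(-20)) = -2480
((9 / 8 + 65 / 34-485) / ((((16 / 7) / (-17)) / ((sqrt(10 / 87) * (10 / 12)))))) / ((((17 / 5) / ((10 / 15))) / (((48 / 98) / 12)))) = 182075 * sqrt(870) / 662592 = 8.11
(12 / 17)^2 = 144 / 289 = 0.50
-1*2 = -2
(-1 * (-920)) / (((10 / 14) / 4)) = 5152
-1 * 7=-7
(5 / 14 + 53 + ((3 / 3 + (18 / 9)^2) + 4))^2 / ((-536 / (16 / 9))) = -12.90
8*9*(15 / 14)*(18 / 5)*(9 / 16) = 2187 / 14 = 156.21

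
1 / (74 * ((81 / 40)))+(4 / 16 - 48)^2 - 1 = 109285925 / 47952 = 2279.07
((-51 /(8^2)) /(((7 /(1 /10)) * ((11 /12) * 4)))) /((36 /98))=-119 /14080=-0.01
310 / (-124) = -5 / 2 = -2.50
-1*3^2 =-9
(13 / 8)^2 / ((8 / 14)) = 1183 / 256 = 4.62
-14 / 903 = -2 / 129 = -0.02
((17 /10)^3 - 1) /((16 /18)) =35217 /8000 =4.40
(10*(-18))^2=32400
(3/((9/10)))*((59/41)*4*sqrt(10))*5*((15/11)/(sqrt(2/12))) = 118000*sqrt(15)/451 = 1013.33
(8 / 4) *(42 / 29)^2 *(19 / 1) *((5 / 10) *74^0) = 33516 / 841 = 39.85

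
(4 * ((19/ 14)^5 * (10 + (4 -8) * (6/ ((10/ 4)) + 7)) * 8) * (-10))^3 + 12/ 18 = 957530277015780397089008558/ 14242684529829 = 67229620582439.22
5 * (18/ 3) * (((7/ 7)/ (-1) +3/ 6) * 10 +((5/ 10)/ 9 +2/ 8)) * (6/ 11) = -845/ 11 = -76.82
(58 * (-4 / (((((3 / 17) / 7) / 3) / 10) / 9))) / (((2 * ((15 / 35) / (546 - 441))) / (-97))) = 29524685400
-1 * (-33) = 33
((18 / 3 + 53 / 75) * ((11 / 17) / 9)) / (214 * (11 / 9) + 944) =5533 / 13833750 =0.00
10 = 10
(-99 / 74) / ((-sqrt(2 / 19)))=99 * sqrt(38) / 148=4.12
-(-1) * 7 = 7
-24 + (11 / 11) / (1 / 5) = -19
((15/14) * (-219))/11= -3285/154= -21.33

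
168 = 168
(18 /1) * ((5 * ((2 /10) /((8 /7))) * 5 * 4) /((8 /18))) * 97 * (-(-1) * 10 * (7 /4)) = 9624825 /8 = 1203103.12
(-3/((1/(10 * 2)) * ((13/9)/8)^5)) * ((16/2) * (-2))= 1857520926720/371293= 5002843.92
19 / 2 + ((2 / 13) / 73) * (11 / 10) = 90177 / 9490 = 9.50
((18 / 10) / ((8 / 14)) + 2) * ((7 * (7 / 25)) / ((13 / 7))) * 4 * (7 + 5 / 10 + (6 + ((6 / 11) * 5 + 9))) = 3921519 / 7150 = 548.46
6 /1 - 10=-4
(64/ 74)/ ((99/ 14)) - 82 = -299918/ 3663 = -81.88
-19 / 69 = -0.28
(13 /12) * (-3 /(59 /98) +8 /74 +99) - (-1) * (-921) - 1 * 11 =-21743497 /26196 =-830.03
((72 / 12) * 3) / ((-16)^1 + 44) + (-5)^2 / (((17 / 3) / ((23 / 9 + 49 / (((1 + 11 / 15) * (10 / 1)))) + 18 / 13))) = 566159 / 18564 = 30.50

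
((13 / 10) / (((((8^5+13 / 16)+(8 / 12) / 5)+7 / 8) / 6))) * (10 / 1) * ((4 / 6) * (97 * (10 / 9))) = 4035200 / 23594271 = 0.17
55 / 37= 1.49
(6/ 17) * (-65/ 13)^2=150/ 17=8.82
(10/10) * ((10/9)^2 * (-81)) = -100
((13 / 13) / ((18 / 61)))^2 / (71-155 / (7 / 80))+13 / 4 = 3126953 / 964143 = 3.24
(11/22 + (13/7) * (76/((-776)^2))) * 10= 2635755/526904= 5.00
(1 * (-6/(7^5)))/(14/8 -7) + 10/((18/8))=4706032/1058841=4.44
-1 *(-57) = 57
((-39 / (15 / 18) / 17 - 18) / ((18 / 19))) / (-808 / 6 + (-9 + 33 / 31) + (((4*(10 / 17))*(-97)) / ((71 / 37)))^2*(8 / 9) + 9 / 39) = -578752461378 / 328463268714655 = -0.00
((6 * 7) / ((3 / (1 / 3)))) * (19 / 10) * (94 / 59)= 12502 / 885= 14.13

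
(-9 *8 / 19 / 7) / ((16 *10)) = -9 / 2660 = -0.00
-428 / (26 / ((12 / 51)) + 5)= -856 / 231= -3.71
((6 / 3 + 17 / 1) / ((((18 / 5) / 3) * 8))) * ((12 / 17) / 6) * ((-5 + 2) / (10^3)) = -19 / 27200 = -0.00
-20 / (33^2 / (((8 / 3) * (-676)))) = 108160 / 3267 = 33.11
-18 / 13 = -1.38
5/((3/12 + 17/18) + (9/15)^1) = 900/323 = 2.79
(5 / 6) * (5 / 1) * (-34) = -425 / 3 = -141.67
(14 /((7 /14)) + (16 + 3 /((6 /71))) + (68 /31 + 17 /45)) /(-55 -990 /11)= -228979 /404550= -0.57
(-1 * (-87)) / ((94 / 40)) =1740 / 47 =37.02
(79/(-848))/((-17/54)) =2133/7208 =0.30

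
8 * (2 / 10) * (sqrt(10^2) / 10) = 8 / 5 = 1.60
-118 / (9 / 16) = -1888 / 9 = -209.78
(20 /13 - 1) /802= 7 /10426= 0.00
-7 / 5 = -1.40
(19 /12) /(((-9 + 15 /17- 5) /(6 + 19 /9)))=-23579 /24084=-0.98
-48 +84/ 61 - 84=-7968/ 61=-130.62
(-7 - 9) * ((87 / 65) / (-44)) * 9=3132 / 715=4.38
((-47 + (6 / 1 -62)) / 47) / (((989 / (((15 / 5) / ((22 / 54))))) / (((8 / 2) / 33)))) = -11124 / 5624443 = -0.00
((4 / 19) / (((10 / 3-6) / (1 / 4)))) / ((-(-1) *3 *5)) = -1 / 760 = -0.00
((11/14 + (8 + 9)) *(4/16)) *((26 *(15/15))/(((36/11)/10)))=59345/168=353.24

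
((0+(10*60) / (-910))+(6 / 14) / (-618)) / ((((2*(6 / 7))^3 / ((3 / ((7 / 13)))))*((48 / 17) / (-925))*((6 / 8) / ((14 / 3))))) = 9533705825 / 6407424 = 1487.92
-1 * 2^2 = -4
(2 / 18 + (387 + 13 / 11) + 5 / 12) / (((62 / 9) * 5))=153929 / 13640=11.29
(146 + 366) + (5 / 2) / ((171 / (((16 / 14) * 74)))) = 614344 / 1197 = 513.24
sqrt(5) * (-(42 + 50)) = -92 * sqrt(5) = -205.72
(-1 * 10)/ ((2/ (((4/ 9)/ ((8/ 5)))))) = -25/ 18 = -1.39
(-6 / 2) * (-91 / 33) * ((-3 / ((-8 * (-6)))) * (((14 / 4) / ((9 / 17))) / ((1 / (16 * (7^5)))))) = -182003003 / 198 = -919207.09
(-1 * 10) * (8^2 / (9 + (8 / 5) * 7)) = -3200 / 101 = -31.68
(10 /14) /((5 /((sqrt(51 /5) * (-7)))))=-sqrt(255) /5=-3.19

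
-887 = -887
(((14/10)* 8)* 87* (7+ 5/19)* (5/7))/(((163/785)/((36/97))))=2714316480/300409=9035.40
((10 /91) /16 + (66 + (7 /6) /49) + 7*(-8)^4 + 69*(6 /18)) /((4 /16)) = 62814091 /546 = 115044.12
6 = 6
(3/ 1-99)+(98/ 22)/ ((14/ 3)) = -2091/ 22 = -95.05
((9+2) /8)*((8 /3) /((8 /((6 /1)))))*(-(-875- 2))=9647 /4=2411.75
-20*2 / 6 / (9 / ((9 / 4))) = -1.67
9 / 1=9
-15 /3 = -5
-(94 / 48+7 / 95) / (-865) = 4633 / 1972200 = 0.00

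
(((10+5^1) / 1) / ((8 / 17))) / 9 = 85 / 24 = 3.54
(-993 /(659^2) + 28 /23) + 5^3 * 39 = 48705894154 /9988463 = 4876.22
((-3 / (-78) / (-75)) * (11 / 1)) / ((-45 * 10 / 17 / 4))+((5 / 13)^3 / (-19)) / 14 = 6297023 / 9861783750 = 0.00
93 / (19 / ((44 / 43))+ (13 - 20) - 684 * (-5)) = 4092 / 150989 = 0.03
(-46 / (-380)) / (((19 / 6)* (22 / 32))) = 0.06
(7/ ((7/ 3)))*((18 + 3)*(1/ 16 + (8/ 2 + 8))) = 12159/ 16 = 759.94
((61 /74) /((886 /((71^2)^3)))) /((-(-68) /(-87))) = -152484192.99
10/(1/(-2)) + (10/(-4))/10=-81/4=-20.25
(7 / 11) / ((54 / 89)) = 623 / 594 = 1.05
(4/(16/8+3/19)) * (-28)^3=-1668352/41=-40691.51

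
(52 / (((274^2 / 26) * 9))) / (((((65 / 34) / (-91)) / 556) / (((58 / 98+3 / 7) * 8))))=-511164160 / 1182447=-432.29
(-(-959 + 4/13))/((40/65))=12463/8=1557.88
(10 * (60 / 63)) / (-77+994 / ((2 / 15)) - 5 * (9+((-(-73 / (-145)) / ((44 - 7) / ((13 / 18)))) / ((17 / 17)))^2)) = 124343532000 / 95740161312173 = 0.00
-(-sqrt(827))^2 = -827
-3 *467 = -1401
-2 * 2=-4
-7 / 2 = -3.50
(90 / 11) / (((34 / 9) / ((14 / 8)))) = 2835 / 748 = 3.79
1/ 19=0.05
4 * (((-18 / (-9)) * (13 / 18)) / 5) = 52 / 45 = 1.16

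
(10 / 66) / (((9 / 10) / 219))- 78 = -4072 / 99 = -41.13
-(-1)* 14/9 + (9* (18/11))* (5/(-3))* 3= -7136/99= -72.08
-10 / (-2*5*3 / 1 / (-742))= -742 / 3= -247.33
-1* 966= -966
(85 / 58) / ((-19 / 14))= -595 / 551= -1.08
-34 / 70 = -17 / 35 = -0.49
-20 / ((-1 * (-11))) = -20 / 11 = -1.82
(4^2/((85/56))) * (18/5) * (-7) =-112896/425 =-265.64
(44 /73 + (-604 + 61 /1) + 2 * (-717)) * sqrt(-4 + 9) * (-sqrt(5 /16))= 721385 /292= 2470.50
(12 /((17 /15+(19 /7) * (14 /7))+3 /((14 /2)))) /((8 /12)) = 945 /367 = 2.57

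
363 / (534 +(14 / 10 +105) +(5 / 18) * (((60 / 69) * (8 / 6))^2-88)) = 0.59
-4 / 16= -1 / 4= -0.25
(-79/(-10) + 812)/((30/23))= 628.59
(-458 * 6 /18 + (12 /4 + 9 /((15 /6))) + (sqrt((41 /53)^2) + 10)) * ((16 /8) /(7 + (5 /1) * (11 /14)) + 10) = -167575364 /121635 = -1377.69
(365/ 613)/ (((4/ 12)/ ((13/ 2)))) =11.61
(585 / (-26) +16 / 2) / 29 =-1 / 2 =-0.50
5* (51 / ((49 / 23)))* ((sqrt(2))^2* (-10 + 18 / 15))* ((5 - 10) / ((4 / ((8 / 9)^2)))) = 2752640 / 1323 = 2080.60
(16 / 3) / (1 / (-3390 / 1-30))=-18240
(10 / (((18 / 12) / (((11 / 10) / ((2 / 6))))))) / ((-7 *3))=-22 / 21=-1.05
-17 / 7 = -2.43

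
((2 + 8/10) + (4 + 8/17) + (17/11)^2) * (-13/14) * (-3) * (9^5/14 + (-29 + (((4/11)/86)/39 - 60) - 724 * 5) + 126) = 17080.35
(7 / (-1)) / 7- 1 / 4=-5 / 4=-1.25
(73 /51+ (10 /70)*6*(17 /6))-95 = -32537 /357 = -91.14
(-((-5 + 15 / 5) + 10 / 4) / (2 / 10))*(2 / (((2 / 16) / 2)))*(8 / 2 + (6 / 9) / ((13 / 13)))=-1120 / 3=-373.33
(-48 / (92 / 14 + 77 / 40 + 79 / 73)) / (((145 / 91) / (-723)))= 12910165632 / 5677823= 2273.79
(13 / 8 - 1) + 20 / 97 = 645 / 776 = 0.83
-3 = -3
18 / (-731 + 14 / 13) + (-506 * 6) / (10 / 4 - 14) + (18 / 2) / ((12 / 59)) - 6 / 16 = 307.85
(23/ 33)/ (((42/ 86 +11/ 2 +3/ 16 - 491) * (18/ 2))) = -15824/ 99067023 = -0.00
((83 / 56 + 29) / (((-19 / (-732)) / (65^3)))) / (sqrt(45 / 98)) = 5719175475 * sqrt(10) / 38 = 475937390.50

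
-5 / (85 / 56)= -56 / 17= -3.29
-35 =-35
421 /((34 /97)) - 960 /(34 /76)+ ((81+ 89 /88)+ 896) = 49693 /1496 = 33.22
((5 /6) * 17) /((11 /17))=1445 /66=21.89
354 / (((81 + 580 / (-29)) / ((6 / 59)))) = 36 / 61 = 0.59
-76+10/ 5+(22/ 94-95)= -7932/ 47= -168.77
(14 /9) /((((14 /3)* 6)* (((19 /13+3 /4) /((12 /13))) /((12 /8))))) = 4 /115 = 0.03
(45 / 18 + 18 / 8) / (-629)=-19 / 2516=-0.01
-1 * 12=-12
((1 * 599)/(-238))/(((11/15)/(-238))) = 8985/11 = 816.82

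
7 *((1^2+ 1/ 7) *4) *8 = 256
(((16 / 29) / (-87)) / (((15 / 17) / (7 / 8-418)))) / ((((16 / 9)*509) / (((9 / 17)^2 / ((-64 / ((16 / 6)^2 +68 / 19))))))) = -13725081 / 88490423680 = -0.00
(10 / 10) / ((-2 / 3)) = -3 / 2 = -1.50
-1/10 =-0.10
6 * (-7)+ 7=-35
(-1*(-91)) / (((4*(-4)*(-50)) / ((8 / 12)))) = 91 / 1200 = 0.08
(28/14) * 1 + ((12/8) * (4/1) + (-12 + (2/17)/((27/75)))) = -562/153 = -3.67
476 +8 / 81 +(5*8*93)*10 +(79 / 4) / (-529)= 6457526225 / 171396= 37676.06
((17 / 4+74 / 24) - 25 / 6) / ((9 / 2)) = 19 / 27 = 0.70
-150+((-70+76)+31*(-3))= -237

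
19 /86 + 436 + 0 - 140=25475 /86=296.22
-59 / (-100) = 59 / 100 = 0.59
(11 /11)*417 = 417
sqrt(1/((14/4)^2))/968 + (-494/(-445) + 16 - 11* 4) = -26.89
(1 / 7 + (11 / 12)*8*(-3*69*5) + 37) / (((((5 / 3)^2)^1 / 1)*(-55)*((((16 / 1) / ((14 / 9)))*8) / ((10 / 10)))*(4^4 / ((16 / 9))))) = 5287 / 1267200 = 0.00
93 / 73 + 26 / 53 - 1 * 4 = -8649 / 3869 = -2.24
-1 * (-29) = 29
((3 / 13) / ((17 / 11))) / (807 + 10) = 33 / 180557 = 0.00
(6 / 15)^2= 4 / 25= 0.16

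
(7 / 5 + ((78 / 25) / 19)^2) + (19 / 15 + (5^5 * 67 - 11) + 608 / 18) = 425213832256 / 2030625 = 209400.47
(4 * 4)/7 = 16/7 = 2.29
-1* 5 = -5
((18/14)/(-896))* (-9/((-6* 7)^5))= -1/10119696384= -0.00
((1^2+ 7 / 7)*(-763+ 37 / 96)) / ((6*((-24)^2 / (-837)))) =2269541 / 6144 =369.39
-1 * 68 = -68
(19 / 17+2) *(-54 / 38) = -1431 / 323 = -4.43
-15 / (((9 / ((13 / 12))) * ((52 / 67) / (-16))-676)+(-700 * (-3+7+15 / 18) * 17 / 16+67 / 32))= 96480 / 27458857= 0.00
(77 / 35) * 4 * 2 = 88 / 5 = 17.60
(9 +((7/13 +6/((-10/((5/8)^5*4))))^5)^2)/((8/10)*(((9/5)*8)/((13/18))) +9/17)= 717736097602027504219632225076492298052153926642893625/1314267796501892509148084168762438351587997258304454656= 0.55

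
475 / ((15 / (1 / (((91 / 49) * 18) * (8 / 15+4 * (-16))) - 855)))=-861635275 / 31824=-27075.01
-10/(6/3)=-5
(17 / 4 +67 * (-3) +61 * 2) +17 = -231 / 4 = -57.75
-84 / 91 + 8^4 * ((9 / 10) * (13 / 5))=3114708 / 325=9583.72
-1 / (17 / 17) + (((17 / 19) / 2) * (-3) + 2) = -0.34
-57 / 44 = -1.30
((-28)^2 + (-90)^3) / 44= -182054 / 11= -16550.36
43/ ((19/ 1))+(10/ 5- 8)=-71/ 19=-3.74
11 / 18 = 0.61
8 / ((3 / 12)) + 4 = 36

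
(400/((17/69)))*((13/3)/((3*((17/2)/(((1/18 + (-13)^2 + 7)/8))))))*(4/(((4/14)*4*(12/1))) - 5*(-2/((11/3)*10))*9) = 17173999375/1029996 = 16673.85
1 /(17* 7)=1 /119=0.01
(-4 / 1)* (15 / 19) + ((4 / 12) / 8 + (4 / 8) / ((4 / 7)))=-511 / 228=-2.24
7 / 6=1.17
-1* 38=-38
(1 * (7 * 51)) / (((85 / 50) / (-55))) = -11550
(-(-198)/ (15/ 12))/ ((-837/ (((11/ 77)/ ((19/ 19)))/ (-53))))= 88/ 172515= 0.00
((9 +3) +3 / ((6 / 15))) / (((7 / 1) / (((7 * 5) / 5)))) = 19.50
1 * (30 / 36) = 5 / 6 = 0.83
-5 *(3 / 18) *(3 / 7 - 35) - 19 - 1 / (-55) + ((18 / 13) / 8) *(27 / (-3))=496697 / 60060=8.27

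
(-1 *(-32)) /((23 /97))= 3104 /23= 134.96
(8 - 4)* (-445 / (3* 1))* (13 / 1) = -23140 / 3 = -7713.33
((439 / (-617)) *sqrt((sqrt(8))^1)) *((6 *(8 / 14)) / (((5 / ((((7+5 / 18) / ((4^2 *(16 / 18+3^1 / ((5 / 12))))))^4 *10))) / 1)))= -242410247473125 *2^(3 / 4) / 4968996253145759744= -0.00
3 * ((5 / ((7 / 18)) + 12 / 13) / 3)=1254 / 91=13.78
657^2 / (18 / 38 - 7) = -8201331 / 124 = -66139.77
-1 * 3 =-3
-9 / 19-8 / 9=-233 / 171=-1.36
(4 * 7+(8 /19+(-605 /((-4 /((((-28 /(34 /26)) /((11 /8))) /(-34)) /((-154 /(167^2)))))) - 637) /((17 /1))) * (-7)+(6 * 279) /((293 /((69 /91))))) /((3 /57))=13582882838103 /130995319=103689.83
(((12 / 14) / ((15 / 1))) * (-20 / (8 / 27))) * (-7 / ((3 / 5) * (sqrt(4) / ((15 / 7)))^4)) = 2278125 / 38416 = 59.30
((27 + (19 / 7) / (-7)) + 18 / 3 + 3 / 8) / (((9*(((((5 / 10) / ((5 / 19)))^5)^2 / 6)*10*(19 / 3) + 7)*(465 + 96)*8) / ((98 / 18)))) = 404093750000 / 588795491177107731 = 0.00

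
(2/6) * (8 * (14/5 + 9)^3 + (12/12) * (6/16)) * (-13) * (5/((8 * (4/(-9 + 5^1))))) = 35600.04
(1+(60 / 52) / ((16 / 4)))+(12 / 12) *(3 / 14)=547 / 364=1.50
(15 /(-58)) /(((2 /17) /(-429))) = 943.06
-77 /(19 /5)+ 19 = -24 /19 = -1.26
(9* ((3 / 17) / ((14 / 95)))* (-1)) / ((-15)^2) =-57 / 1190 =-0.05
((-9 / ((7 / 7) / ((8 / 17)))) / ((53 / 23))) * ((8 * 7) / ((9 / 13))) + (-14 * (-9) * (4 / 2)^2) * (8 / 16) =103.33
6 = 6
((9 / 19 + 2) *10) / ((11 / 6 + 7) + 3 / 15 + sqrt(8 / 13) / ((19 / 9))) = 943811700 / 344075413 -7614000 *sqrt(26) / 344075413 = 2.63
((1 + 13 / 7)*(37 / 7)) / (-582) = -370 / 14259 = -0.03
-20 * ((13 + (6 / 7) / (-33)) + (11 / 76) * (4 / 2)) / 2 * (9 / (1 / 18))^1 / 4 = -15717645 / 2926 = -5371.72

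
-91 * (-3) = 273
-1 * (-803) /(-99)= -8.11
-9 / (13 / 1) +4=43 / 13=3.31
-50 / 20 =-5 / 2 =-2.50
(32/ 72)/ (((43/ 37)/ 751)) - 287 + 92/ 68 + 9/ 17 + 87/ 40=1121453/ 263160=4.26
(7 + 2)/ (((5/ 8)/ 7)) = 504/ 5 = 100.80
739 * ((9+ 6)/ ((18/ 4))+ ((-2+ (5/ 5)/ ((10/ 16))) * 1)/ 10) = 182533/ 75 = 2433.77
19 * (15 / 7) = 285 / 7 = 40.71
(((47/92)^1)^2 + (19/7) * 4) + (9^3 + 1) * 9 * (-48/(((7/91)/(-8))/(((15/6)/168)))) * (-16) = -462661894873/59248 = -7808903.17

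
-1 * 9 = -9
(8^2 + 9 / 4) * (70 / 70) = 265 / 4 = 66.25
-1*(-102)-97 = 5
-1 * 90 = -90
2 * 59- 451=-333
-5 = -5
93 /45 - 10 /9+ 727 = 32758 /45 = 727.96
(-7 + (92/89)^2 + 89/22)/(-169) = 328657/29450278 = 0.01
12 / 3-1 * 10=-6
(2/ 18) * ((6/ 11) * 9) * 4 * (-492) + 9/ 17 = -200637/ 187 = -1072.93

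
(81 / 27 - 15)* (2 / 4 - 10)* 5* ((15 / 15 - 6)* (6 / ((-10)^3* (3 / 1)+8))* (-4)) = -4275 / 187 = -22.86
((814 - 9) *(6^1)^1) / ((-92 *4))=-105 / 8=-13.12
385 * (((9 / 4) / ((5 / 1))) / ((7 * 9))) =11 / 4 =2.75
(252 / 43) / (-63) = -4 / 43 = -0.09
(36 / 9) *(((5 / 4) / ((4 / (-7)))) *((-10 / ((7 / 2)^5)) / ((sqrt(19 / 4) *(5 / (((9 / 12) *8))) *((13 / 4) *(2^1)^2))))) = 960 *sqrt(19) / 593047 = 0.01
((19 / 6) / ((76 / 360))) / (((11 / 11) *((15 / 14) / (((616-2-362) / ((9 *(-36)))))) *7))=-14 / 9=-1.56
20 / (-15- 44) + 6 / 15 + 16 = 4738 / 295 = 16.06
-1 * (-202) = 202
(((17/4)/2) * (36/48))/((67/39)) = 1989/2144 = 0.93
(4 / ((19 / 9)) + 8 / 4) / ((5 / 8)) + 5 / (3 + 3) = 7.06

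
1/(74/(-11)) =-11/74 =-0.15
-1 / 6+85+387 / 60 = 5477 / 60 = 91.28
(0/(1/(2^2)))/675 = 0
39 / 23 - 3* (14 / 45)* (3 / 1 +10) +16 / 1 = 1919 / 345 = 5.56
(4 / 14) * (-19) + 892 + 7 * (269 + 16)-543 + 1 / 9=147337 / 63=2338.68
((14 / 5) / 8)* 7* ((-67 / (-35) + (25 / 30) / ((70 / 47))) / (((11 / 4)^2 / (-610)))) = -887306 / 1815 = -488.87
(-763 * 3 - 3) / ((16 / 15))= -8595 / 4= -2148.75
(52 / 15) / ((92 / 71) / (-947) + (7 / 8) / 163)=4559206496 / 5260365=866.71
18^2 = 324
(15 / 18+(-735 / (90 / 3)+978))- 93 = 861.33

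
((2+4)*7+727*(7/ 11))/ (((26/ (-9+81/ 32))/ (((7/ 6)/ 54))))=-2.71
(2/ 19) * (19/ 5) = 2/ 5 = 0.40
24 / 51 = 8 / 17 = 0.47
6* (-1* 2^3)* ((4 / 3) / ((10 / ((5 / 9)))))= -3.56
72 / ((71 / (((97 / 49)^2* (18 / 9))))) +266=46700182 / 170471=273.95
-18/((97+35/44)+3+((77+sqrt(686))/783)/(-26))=-363925709618328/2037815602261217 - 1241512272 * sqrt(14)/2037815602261217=-0.18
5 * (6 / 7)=30 / 7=4.29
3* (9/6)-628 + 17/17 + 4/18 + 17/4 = -22249/36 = -618.03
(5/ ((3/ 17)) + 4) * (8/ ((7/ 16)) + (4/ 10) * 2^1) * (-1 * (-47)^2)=-143134364/ 105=-1363184.42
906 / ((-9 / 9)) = -906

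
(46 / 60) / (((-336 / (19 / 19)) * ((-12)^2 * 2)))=-23 / 2903040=-0.00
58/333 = 0.17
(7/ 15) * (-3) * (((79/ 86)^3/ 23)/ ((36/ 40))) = -3451273/ 65831796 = -0.05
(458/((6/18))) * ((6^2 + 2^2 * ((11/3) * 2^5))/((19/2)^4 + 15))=11109248/130561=85.09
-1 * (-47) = 47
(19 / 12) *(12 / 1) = 19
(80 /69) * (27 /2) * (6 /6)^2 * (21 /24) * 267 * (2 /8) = 84105 /92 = 914.18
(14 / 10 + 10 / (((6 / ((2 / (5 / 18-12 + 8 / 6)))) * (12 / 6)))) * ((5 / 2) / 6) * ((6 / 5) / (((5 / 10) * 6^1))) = 1159 / 5610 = 0.21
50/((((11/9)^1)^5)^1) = 2952450/161051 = 18.33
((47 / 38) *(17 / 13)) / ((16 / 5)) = 3995 / 7904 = 0.51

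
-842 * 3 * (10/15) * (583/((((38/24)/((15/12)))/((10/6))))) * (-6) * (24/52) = 883594800/247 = 3577306.88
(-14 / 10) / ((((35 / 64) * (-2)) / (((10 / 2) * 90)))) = 576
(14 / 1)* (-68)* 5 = -4760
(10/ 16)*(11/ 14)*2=55/ 56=0.98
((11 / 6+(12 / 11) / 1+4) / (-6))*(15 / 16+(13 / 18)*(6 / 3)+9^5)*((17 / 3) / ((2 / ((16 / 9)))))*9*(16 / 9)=-132125813662 / 24057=-5492198.27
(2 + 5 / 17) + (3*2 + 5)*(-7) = -1270 / 17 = -74.71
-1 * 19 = -19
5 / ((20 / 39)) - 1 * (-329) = 1355 / 4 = 338.75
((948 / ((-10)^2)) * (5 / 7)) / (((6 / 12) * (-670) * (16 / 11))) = -2607 / 187600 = -0.01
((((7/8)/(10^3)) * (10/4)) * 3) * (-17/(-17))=0.01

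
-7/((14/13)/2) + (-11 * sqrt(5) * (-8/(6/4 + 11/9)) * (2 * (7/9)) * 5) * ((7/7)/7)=-13 + 1760 * sqrt(5)/49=67.32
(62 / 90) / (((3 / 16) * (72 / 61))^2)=461404 / 32805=14.07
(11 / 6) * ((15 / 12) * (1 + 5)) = 55 / 4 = 13.75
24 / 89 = 0.27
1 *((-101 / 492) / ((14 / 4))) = -101 / 1722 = -0.06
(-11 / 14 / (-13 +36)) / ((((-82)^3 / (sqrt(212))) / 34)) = 0.00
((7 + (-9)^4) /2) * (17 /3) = 55828 /3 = 18609.33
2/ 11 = 0.18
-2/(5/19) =-38/5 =-7.60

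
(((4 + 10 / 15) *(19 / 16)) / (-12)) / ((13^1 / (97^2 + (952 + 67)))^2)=-100436413 / 338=-297149.15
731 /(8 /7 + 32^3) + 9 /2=1037345 /229384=4.52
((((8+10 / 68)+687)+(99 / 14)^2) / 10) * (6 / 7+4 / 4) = 32277011 / 233240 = 138.39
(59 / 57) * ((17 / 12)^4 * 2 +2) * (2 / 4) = 6151163 / 1181952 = 5.20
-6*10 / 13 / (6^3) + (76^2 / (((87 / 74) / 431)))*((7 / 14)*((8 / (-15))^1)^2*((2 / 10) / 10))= 76635141629 / 12723750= 6023.00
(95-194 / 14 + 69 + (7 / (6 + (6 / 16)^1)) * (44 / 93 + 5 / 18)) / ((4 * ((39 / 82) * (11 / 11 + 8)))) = 616508923 / 69921306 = 8.82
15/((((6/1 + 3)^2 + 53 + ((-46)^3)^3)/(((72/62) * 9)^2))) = -787320/443112373162417021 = -0.00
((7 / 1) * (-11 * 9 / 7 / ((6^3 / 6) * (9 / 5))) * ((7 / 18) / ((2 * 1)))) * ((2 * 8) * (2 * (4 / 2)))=-1540 / 81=-19.01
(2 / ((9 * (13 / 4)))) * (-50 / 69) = -400 / 8073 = -0.05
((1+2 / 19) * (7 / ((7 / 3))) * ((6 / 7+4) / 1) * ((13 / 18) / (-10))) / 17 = -13 / 190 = -0.07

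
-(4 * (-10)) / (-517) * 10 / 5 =-80 / 517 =-0.15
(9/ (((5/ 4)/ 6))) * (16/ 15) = 1152/ 25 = 46.08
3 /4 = 0.75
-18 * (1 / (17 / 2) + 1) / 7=-342 / 119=-2.87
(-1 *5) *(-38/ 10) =19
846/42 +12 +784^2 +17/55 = 236655054/385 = 614688.45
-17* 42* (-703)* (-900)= -451747800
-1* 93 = -93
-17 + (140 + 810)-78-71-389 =395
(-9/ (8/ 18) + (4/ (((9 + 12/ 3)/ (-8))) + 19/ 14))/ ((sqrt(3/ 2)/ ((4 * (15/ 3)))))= -12955 * sqrt(6)/ 91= -348.72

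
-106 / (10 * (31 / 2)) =-106 / 155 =-0.68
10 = 10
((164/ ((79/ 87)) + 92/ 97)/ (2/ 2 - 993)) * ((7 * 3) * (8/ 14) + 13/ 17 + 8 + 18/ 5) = -90040867/ 20192005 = -4.46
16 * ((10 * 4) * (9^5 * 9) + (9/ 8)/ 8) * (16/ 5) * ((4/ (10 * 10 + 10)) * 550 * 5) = 108839117520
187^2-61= 34908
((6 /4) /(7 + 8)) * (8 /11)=0.07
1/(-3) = -1/3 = -0.33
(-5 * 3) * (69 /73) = -1035 /73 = -14.18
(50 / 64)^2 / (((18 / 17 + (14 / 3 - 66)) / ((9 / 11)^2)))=-0.01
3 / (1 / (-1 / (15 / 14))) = -14 / 5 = -2.80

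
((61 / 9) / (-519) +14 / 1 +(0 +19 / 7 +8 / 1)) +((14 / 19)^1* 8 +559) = 366282365 / 621243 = 589.60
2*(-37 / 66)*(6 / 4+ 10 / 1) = -851 / 66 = -12.89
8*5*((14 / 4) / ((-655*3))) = -28 / 393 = -0.07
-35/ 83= -0.42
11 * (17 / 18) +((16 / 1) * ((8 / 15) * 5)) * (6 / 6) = 955 / 18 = 53.06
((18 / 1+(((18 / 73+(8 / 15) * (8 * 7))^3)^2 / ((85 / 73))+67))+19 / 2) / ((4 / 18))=2570750099963836818173951177 / 892068619862812500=2881785148.28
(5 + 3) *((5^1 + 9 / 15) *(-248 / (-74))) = 27776 / 185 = 150.14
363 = 363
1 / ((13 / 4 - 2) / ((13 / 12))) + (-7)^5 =-252092 / 15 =-16806.13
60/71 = 0.85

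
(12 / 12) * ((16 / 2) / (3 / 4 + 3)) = 32 / 15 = 2.13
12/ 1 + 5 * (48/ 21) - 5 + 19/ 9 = 1294/ 63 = 20.54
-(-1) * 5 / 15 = 0.33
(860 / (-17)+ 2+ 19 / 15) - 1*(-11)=-9262 / 255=-36.32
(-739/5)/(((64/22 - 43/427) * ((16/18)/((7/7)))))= -10413249/175880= -59.21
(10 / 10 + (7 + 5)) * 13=169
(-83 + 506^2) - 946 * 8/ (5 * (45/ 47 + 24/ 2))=779021189/ 3045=255836.19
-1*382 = -382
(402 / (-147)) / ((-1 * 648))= 67 / 15876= 0.00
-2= -2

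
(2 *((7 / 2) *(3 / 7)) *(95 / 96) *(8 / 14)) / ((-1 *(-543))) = 0.00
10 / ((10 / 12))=12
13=13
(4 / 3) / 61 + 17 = 3115 / 183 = 17.02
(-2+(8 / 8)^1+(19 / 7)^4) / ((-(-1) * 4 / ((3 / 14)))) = 47970 / 16807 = 2.85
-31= -31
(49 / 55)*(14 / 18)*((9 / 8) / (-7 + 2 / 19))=-6517 / 57640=-0.11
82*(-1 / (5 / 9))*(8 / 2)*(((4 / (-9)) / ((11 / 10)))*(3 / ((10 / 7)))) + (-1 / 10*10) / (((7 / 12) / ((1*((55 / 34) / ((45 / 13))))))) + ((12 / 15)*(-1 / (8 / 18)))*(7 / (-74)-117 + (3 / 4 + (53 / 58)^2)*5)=696.65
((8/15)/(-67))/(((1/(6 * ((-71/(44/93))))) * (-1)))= -26412/3685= -7.17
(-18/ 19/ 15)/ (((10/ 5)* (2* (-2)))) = 3/ 380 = 0.01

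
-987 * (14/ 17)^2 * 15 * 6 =-17410680/ 289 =-60244.57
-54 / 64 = -27 / 32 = -0.84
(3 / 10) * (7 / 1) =21 / 10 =2.10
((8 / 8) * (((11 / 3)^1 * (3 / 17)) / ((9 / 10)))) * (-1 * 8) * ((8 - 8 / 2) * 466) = -1640320 / 153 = -10721.05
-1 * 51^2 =-2601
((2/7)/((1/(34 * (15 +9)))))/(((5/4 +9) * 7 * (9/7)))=2176/861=2.53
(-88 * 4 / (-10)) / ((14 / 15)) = 264 / 7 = 37.71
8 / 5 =1.60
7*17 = 119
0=0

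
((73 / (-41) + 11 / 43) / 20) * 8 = -5376 / 8815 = -0.61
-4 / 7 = -0.57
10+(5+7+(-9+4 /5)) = 69 /5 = 13.80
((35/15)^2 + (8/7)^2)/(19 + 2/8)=11908/33957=0.35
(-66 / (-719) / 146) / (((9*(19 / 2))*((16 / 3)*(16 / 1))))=11 / 127648384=0.00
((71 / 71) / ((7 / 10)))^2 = 100 / 49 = 2.04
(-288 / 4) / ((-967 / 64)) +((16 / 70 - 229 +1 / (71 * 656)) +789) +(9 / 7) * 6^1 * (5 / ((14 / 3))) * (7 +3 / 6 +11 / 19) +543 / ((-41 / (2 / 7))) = 131661110007233 / 209656507760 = 627.98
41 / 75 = 0.55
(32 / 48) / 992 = 1 / 1488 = 0.00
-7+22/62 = -6.65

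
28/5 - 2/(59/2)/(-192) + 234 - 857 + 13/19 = -165921121/269040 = -616.72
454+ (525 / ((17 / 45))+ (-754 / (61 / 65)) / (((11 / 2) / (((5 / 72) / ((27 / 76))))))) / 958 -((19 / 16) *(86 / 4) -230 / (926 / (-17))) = 8373640204824307 / 19671804418464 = 425.67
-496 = -496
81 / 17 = 4.76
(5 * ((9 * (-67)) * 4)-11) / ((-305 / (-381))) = -4599051 / 305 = -15078.86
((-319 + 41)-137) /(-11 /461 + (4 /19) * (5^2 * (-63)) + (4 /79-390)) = 57432763 /99857193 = 0.58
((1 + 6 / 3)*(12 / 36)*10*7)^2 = 4900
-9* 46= -414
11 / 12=0.92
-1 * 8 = -8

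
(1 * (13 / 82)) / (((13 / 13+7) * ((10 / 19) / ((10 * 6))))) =741 / 328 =2.26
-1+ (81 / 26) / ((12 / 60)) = 379 / 26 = 14.58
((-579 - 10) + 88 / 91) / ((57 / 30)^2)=-5351100 / 32851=-162.89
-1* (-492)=492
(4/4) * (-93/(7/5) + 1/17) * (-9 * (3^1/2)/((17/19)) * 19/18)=4276767/4046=1057.04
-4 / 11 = -0.36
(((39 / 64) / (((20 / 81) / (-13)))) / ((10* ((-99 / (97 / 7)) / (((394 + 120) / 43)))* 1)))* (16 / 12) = 37917009 / 5297600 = 7.16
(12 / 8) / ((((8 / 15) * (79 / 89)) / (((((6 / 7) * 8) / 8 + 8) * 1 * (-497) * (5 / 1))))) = -44075025 / 632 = -69738.96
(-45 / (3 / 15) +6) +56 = -163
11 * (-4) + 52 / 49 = -2104 / 49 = -42.94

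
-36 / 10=-18 / 5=-3.60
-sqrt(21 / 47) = -sqrt(987) / 47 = -0.67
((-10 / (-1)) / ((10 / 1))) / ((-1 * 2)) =-1 / 2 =-0.50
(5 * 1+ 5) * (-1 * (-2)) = 20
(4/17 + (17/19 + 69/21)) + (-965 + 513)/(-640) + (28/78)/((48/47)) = 5.47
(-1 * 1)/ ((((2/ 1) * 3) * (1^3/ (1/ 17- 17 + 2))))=2.49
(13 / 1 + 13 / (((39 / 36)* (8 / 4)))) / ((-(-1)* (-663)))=-19 / 663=-0.03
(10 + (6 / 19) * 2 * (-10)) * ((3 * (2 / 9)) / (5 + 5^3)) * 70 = 980 / 741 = 1.32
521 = 521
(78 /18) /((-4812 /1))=-13 /14436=-0.00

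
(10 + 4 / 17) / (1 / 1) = 174 / 17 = 10.24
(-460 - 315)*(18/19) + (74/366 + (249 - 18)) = -1748960/3477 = -503.01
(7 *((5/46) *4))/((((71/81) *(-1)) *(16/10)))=-2.17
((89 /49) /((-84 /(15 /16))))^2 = 198025 /481890304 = 0.00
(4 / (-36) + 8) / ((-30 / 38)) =-1349 / 135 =-9.99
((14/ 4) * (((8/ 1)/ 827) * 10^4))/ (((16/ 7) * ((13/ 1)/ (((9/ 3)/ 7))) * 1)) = 52500/ 10751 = 4.88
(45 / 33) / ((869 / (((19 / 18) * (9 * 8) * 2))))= 2280 / 9559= 0.24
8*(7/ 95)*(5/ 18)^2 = 70/ 1539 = 0.05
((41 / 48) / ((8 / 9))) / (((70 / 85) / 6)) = 6273 / 896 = 7.00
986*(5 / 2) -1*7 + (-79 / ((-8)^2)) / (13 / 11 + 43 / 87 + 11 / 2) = 1080264557 / 439520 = 2457.83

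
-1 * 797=-797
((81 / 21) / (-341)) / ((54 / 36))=-18 / 2387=-0.01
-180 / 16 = -45 / 4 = -11.25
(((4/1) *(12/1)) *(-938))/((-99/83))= 1245664/33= 37747.39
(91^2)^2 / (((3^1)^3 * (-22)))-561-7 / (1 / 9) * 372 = -82829179 / 594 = -139443.06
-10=-10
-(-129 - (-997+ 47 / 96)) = -83281 / 96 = -867.51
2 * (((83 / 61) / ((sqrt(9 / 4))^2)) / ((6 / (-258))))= -28552 / 549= -52.01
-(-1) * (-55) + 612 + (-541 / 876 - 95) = 404171 / 876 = 461.38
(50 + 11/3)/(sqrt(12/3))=161/6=26.83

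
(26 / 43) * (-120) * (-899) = 2804880 / 43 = 65229.77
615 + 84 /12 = 622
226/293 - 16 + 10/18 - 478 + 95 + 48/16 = -1040753/2637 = -394.67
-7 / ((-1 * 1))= 7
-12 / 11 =-1.09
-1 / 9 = -0.11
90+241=331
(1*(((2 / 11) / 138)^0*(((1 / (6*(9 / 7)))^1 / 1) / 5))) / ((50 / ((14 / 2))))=49 / 13500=0.00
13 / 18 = 0.72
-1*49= -49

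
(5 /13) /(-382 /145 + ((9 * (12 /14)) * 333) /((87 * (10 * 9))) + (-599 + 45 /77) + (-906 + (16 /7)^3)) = -2735425 /10631034427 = -0.00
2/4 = 1/2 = 0.50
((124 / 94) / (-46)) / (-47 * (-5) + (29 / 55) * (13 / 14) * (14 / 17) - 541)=28985 / 308877373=0.00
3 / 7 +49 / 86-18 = -10235 / 602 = -17.00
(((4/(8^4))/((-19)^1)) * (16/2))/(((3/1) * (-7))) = 1/51072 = 0.00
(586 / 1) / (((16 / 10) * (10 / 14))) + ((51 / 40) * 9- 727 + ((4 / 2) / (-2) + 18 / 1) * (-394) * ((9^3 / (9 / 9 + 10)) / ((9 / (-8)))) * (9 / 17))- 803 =91469779 / 440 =207885.86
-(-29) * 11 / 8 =39.88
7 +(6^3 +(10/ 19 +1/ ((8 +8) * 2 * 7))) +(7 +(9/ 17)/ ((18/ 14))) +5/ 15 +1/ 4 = 231.53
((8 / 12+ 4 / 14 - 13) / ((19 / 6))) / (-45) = 506 / 5985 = 0.08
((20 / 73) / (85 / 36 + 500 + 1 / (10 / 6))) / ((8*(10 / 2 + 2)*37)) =450 / 1711707431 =0.00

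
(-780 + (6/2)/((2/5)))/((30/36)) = -927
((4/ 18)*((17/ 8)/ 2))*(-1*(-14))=119/ 36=3.31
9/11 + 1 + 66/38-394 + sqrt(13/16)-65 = -95188/209 + sqrt(13)/4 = -454.54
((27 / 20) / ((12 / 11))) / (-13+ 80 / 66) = -3267 / 31120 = -0.10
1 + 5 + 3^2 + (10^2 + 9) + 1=125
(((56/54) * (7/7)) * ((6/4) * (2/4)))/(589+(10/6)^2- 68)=7/4714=0.00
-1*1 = -1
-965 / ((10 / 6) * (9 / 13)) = -836.33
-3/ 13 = -0.23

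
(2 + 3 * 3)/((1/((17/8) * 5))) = 935/8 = 116.88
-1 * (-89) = 89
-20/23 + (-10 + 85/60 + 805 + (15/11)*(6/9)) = 2418041/3036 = 796.46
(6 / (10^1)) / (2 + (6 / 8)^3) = 192 / 775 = 0.25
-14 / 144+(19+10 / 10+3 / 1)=1649 / 72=22.90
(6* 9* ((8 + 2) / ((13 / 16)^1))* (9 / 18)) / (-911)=-4320 / 11843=-0.36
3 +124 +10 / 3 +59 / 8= 3305 / 24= 137.71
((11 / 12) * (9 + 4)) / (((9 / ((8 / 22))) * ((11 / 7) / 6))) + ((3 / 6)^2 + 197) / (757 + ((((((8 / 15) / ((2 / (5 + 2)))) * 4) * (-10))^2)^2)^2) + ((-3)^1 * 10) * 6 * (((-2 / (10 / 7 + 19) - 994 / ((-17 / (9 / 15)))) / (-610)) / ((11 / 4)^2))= 65580419028084549902057936819 / 20471837046000896392002248940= 3.20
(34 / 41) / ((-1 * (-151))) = 34 / 6191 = 0.01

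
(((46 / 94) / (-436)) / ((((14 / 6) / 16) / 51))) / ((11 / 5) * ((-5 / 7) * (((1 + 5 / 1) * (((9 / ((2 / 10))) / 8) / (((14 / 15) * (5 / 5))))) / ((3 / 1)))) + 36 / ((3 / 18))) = -87584 / 43970709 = -0.00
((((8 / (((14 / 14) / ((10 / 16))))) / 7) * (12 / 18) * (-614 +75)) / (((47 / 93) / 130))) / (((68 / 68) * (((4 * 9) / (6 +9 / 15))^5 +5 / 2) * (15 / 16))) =-91384202624 / 6268478313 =-14.58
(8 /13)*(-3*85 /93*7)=-4760 /403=-11.81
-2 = -2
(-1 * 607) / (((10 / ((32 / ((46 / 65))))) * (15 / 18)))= -378768 / 115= -3293.63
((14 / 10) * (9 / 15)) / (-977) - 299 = -299.00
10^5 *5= 500000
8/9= 0.89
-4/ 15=-0.27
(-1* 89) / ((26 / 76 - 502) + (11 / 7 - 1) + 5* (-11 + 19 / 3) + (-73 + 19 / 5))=355110 / 2368543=0.15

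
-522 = -522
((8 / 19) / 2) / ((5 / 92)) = 368 / 95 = 3.87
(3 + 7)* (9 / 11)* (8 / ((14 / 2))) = 720 / 77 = 9.35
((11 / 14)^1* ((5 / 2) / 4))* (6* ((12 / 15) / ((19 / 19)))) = 33 / 14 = 2.36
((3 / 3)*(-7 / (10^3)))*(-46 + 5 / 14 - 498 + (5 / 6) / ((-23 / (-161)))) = 5647 / 1500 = 3.76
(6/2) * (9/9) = 3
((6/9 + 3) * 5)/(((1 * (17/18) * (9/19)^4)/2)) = 28670620/37179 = 771.15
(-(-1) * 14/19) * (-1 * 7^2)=-686/19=-36.11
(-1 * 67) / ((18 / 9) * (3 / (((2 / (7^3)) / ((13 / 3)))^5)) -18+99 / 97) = -8422704 / 170985426503990696491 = -0.00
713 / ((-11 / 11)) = -713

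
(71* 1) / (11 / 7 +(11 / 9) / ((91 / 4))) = 58149 / 1331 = 43.69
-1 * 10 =-10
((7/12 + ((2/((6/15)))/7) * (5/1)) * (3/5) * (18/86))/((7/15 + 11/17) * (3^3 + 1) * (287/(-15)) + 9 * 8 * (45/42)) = -2402865/2392531696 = -0.00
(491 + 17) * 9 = 4572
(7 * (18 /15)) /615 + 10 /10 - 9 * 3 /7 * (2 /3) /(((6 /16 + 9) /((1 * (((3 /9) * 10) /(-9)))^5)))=34852133537 /34317802575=1.02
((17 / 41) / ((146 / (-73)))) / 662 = -17 / 54284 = -0.00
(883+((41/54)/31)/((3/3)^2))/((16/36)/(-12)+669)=1478183/1119844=1.32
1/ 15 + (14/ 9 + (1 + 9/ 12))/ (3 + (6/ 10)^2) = 2269/ 2160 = 1.05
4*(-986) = -3944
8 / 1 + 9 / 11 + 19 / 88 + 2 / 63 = 50261 / 5544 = 9.07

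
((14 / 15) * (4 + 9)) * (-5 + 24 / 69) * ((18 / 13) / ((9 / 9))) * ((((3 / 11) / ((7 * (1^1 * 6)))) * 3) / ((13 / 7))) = -0.82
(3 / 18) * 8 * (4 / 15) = 16 / 45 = 0.36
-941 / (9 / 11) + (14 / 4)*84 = -7705 / 9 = -856.11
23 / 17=1.35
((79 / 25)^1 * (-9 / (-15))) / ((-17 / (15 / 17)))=-711 / 7225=-0.10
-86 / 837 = -0.10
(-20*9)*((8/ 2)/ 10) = -72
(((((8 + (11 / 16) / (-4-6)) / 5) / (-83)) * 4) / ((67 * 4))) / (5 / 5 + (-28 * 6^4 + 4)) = 1269 / 161415810400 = 0.00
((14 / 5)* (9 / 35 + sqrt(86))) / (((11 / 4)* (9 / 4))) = 32 / 275 + 224* sqrt(86) / 495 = 4.31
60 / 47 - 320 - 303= -29221 / 47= -621.72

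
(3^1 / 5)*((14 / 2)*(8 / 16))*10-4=17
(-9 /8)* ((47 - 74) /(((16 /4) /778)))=94527 /16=5907.94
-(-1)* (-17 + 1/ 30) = -509/ 30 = -16.97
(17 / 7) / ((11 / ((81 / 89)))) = 1377 / 6853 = 0.20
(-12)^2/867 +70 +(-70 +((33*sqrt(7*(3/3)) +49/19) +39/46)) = 907507/252586 +33*sqrt(7) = 90.90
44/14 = 22/7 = 3.14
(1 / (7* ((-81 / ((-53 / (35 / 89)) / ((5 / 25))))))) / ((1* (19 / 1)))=4717 / 75411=0.06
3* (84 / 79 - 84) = -19656 / 79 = -248.81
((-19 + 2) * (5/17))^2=25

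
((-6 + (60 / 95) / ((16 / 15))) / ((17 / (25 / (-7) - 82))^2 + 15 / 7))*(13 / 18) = -4473172067 / 2499400752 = -1.79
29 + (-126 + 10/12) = -577/6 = -96.17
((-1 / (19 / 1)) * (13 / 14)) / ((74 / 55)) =-715 / 19684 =-0.04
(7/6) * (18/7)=3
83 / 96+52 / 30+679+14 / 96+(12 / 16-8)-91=93359 / 160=583.49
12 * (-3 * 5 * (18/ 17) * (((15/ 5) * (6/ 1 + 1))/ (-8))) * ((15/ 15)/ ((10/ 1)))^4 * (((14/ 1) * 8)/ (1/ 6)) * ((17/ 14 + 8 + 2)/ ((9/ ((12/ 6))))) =178038/ 2125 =83.78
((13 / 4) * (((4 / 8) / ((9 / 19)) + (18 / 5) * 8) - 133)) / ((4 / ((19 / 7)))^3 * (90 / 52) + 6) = -10760584393 / 370411920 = -29.05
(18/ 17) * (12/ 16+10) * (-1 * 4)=-774/ 17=-45.53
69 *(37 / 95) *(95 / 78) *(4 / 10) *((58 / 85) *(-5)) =-49358 / 1105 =-44.67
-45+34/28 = -613/14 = -43.79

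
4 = 4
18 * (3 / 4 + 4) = 171 / 2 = 85.50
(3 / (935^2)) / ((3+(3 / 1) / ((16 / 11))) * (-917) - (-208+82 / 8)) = -0.00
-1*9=-9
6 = 6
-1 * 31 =-31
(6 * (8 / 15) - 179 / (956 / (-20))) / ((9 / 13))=107887 / 10755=10.03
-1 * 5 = -5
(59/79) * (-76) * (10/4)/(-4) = 5605/158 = 35.47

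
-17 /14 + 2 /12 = -22 /21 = -1.05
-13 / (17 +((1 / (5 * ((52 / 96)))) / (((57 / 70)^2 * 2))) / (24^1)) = -549081 / 718519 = -0.76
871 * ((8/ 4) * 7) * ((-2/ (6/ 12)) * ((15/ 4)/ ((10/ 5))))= -91455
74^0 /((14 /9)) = 0.64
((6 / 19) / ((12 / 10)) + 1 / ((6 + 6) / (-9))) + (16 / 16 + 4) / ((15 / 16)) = 1105 / 228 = 4.85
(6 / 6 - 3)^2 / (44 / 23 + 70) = 46 / 827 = 0.06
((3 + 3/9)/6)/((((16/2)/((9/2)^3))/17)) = 6885/64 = 107.58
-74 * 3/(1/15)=-3330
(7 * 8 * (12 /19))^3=303464448 /6859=44243.25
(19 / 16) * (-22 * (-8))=209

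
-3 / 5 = -0.60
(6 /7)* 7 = 6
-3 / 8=-0.38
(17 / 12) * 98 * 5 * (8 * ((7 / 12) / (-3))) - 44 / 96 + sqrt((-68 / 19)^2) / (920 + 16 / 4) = -341373733 / 316008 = -1080.27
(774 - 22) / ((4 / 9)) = 1692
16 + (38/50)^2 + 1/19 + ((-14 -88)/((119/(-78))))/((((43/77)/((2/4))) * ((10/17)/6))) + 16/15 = 628.27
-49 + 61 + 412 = 424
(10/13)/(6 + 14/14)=10/91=0.11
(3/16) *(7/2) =21/32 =0.66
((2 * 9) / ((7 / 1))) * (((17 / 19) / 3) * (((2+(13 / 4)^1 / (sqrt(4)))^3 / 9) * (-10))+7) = -1153769 / 51072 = -22.59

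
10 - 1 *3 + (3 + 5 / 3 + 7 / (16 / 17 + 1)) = 168 / 11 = 15.27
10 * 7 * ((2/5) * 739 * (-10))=-206920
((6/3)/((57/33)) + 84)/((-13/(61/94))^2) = 0.21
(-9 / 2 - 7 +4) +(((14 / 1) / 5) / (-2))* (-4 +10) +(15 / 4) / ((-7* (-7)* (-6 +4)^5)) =-498699 / 31360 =-15.90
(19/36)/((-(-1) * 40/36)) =19/40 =0.48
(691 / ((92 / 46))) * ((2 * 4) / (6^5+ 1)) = 2764 / 7777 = 0.36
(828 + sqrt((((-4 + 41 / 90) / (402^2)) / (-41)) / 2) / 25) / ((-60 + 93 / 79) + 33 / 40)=-872160 / 61091 -158 * sqrt(65395) / 113276459475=-14.28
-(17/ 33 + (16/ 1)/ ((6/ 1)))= -35/ 11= -3.18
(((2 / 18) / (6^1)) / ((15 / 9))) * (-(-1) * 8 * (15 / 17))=4 / 51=0.08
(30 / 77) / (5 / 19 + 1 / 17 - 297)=-9690 / 7378679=-0.00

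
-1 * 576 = -576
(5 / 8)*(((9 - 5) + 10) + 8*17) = 375 / 4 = 93.75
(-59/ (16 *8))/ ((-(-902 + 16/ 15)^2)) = 13275/ 23376409088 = 0.00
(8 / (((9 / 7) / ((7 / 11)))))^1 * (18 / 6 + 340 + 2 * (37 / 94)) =2111312 / 1551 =1361.26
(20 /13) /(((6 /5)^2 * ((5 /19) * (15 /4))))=380 /351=1.08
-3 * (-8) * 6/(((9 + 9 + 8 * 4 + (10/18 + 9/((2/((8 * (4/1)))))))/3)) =3888/1751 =2.22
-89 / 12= -7.42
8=8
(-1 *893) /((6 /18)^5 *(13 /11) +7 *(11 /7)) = -2386989 /29416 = -81.15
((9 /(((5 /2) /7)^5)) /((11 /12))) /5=337.95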